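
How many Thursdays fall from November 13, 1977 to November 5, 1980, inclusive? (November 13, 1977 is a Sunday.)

155

November 13, 1977 is a Sunday; the first Thursday on or after it is November 17, 1977 (4 days later).
From November 17, 1977 to November 5, 1980: 44 + 365 + 365 + 310 = 1084 days (rest of 1977, 1978, 1979, to November 5, 1980 in 1980).
1084 ÷ 7 = 154 full weeks with remainder 6, so 154 more Thursdays after the first → 155.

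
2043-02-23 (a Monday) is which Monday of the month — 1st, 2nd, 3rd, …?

4th

Day 23 falls in week ⌈23/7⌉ of the month.
Days 1–7 hold the 1st Monday, 8–14 the 2nd, 15–21 the 3rd, 22–28 the 4th, 29–31 the 5th.
23 is in the range for the 4th.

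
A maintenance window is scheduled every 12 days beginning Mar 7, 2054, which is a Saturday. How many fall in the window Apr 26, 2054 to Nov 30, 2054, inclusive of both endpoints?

Occurrences land 12·i days after Mar 7, 2054 for i = 0, 1, 2, …
Apr 26, 2054 is 50 days after the start; 50 ÷ 12 = 4 remainder 2; since the remainder is 2, round up to i = 5. First occurrence in the window: #6 on May 6, 2054 (5×12 = 60 days in).
Nov 30, 2054 is 268 days after the start; 268 ÷ 12 = 22 remainder 4. Last occurrence in the window: #23 on Nov 26, 2054.
Occurrences #6 through #23: 18 in total.

18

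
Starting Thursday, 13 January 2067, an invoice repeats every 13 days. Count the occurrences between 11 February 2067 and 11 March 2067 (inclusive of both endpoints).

Occurrences land 13·i days after 13 January 2067 for i = 0, 1, 2, …
11 February 2067 is 29 days after the start; 29 ÷ 13 = 2 remainder 3; since the remainder is 3, round up to i = 3. First occurrence in the window: #4 on 21 February 2067 (3×13 = 39 days in).
11 March 2067 is 57 days after the start; 57 ÷ 13 = 4 remainder 5. Last occurrence in the window: #5 on 6 March 2067.
Occurrences #4 through #5: 2 in total.

2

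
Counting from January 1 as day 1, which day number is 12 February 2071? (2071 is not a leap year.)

43

Days in months before February: 31 = 31.
Plus 12 days into February → day 43.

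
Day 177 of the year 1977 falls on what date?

Jan has 31 days (177 − 31 = 146 remain).
Feb has 28 days (146 − 28 = 118 remain).
Mar has 31 days (118 − 31 = 87 remain).
Apr has 30 days (87 − 30 = 57 remain).
May has 31 days (57 − 31 = 26 remain).
26 into Jun → Jun 26.

Jun 26, 1977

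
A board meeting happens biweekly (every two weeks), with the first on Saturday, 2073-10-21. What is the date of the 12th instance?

2074-03-24

The 12th occurrence is 11 intervals after the first: 11 × 14 = 154 days after 2073-10-21.
October has 31 days — 10 days to the end of October leaves 144.
November has 30 days (114 left).
December has 31 days (83 left).
January has 31 days (52 left).
February has 28 days (24 left).
24 days into March → 2074-03-24.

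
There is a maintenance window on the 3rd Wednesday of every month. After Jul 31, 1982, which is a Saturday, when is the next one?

Jul 1982 starts on a Thursday; its first Wednesday is the 7th, so the 3rd Wednesday is the 21st — Jul 21, 1982.
That is not after Jul 31, 1982, so look at Aug 1982.
Aug 1982 starts on a Sunday; its first Wednesday is the 4th, so the 3rd Wednesday is the 18th — Aug 18, 1982.

Aug 18, 1982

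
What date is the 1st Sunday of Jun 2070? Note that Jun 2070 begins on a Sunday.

Jun 2070 begins on a Sunday, so the first Sunday is Jun 1.

Jun 1, 2070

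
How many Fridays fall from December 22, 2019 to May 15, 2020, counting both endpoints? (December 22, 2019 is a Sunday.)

21

December 22, 2019 is a Sunday; the first Friday on or after it is December 27, 2019 (5 days later).
From December 27, 2019 to May 15, 2020: 4 + 31 + 29 + 31 + 30 + 15 = 140 days (rest of December, January, February, March, April, May).
140 ÷ 7 = 20 full weeks with remainder 0, so 20 more Fridays after the first → 21.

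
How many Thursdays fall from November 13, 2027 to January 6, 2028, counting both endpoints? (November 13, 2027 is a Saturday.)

8

November 13, 2027 is a Saturday; the first Thursday on or after it is November 18, 2027 (5 days later).
From November 18, 2027 to January 6, 2028: 12 + 31 + 6 = 49 days (rest of November, December, January).
49 ÷ 7 = 7 full weeks with remainder 0, so 7 more Thursdays after the first → 8.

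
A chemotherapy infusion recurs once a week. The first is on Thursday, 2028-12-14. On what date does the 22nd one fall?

2029-05-10

The 22nd occurrence is 21 intervals after the first: 21 × 7 = 147 days after 2028-12-14.
December has 31 days — 17 days to the end of December leaves 130.
January has 31 days (99 left).
February has 28 days (71 left).
March has 31 days (40 left).
April has 30 days (10 left).
10 days into May → 2029-05-10.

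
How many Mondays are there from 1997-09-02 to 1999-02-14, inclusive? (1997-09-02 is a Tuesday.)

75

1997-09-02 is a Tuesday; the first Monday on or after it is 1997-09-08 (6 days later).
From 1997-09-08 to 1999-02-14: 114 + 365 + 45 = 524 days (rest of 1997, 1998, to 1999-02-14 in 1999).
524 ÷ 7 = 74 full weeks with remainder 6, so 74 more Mondays after the first → 75.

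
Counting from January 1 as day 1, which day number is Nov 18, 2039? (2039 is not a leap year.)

Days in months before Nov: 31 + 28 + 31 + 30 + 31 + 30 + 31 + 31 + 30 + 31 = 304.
Plus 18 days into Nov → day 322.

322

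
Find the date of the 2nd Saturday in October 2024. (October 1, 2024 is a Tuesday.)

12 October 2024

October 2024 begins on a Tuesday, so the first Saturday is October 5 (4 days later).
The 2nd Saturday is 1 weeks later: 5 + 7 = 12.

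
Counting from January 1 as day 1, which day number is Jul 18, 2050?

199

Days in months before Jul: 31 + 28 + 31 + 30 + 31 + 30 = 181.
Plus 18 days into Jul → day 199.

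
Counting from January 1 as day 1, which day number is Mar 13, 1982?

72

Days in months before Mar: 31 + 28 = 59.
Plus 13 days into Mar → day 72.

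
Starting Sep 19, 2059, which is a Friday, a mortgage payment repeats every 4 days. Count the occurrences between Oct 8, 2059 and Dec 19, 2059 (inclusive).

18

Occurrences land 4·i days after Sep 19, 2059 for i = 0, 1, 2, …
Oct 8, 2059 is 19 days after the start; 19 ÷ 4 = 4 remainder 3; since the remainder is 3, round up to i = 5. First occurrence in the window: #6 on Oct 9, 2059 (5×4 = 20 days in).
Dec 19, 2059 is 91 days after the start; 91 ÷ 4 = 22 remainder 3. Last occurrence in the window: #23 on Dec 16, 2059.
Occurrences #6 through #23: 18 in total.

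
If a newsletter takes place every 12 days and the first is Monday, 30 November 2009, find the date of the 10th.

The 10th occurrence is 9 intervals after the first: 9 × 12 = 108 days after 30 November 2009.
November has 30 days — 0 days to the end of November leaves 108.
December has 31 days (77 left).
January has 31 days (46 left).
February has 28 days (18 left).
18 days into March → 18 March 2010.

18 March 2010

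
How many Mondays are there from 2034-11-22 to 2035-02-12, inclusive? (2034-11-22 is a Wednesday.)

2034-11-22 is a Wednesday; the first Monday on or after it is 2034-11-27 (5 days later).
From 2034-11-27 to 2035-02-12: 3 + 31 + 31 + 12 = 77 days (rest of November, December, January, February).
77 ÷ 7 = 11 full weeks with remainder 0, so 11 more Mondays after the first → 12.

12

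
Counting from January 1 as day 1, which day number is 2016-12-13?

348

Days in months before December: 31 + 29 + 31 + 30 + 31 + 30 + 31 + 31 + 30 + 31 + 30 = 335.
Plus 13 days into December → day 348.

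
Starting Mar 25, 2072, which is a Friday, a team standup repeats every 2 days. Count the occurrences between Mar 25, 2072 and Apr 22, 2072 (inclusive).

Occurrences land 2·i days after Mar 25, 2072 for i = 0, 1, 2, …
The window opens on the start date, so the first occurrence inside is #1 on Mar 25, 2072.
Apr 22, 2072 is 28 days after the start; 28 ÷ 2 = 14 remainder 0. Last occurrence in the window: #15 on Apr 22, 2072.
Occurrences #1 through #15: 15 in total.

15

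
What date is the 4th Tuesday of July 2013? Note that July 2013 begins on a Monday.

23 July 2013

July 2013 begins on a Monday, so the first Tuesday is July 2 (1 day later).
The 4th Tuesday is 3 weeks later: 2 + 21 = 23.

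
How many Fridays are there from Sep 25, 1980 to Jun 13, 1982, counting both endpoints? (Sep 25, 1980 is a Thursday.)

Sep 25, 1980 is a Thursday; the first Friday on or after it is Sep 26, 1980 (1 day later).
From Sep 26, 1980 to Jun 13, 1982: 96 + 365 + 164 = 625 days (rest of 1980, 1981, to Jun 13, 1982 in 1982).
625 ÷ 7 = 89 full weeks with remainder 2, so 89 more Fridays after the first → 90.

90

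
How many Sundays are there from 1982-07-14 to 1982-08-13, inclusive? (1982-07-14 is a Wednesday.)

4

1982-07-14 is a Wednesday; the first Sunday on or after it is 1982-07-18 (4 days later).
From 1982-07-18 to 1982-08-13: 13 + 13 = 26 days (rest of July, August).
26 ÷ 7 = 3 full weeks with remainder 5, so 3 more Sundays after the first → 4.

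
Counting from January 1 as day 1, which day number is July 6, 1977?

187

Days in months before July: 31 + 28 + 31 + 30 + 31 + 30 = 181.
Plus 6 days into July → day 187.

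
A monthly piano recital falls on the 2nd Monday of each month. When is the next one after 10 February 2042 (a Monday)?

February 2042 starts on a Saturday; its first Monday is the 3rd, so the 2nd Monday is the 10th — 10 February 2042.
That is not after 10 February 2042, so look at March 2042.
March 2042 starts on a Saturday; its first Monday is the 3rd, so the 2nd Monday is the 10th — 10 March 2042.

10 March 2042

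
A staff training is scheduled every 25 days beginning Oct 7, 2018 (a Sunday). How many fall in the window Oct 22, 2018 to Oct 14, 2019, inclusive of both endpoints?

Occurrences land 25·i days after Oct 7, 2018 for i = 0, 1, 2, …
Oct 22, 2018 is 15 days after the start; 15 ÷ 25 = 0 remainder 15; since the remainder is 15, round up to i = 1. First occurrence in the window: #2 on Nov 1, 2018 (1×25 = 25 days in).
Oct 14, 2019 is 372 days after the start; 372 ÷ 25 = 14 remainder 22. Last occurrence in the window: #15 on Sep 22, 2019.
Occurrences #2 through #15: 14 in total.

14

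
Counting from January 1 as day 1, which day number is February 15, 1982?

Days in months before February: 31 = 31.
Plus 15 days into February → day 46.

46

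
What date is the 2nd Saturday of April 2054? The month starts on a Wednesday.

April 2054 begins on a Wednesday, so the first Saturday is April 4 (3 days later).
The 2nd Saturday is 1 weeks later: 4 + 7 = 11.

11 April 2054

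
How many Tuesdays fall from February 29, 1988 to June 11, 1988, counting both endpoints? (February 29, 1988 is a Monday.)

15

February 29, 1988 is a Monday; the first Tuesday on or after it is March 1, 1988 (1 day later).
From March 1, 1988 to June 11, 1988: 30 + 30 + 31 + 11 = 102 days (rest of March, April, May, June).
102 ÷ 7 = 14 full weeks with remainder 4, so 14 more Tuesdays after the first → 15.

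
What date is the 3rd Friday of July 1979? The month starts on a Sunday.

July 1979 begins on a Sunday, so the first Friday is July 6 (5 days later).
The 3rd Friday is 2 weeks later: 6 + 14 = 20.

20 July 1979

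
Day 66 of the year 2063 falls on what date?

2063-03-07

January has 31 days (66 − 31 = 35 remain).
February has 28 days (35 − 28 = 7 remain).
7 into March → March 7.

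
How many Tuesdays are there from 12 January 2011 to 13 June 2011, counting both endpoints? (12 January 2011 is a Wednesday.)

12 January 2011 is a Wednesday; the first Tuesday on or after it is 18 January 2011 (6 days later).
From 18 January 2011 to 13 June 2011: 13 + 28 + 31 + 30 + 31 + 13 = 146 days (rest of January, February, March, April, May, June).
146 ÷ 7 = 20 full weeks with remainder 6, so 20 more Tuesdays after the first → 21.

21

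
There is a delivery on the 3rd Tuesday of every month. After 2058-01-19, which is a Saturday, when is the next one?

2058-02-19

January 2058 starts on a Tuesday; its first Tuesday is the 1st, so the 3rd Tuesday is the 15th — 2058-01-15.
That is not after 2058-01-19, so look at February 2058.
February 2058 starts on a Friday; its first Tuesday is the 5th, so the 3rd Tuesday is the 19th — 2058-02-19.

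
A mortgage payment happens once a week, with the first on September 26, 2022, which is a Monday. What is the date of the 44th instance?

July 24, 2023

The 44th occurrence is 43 intervals after the first: 43 × 7 = 301 days after September 26, 2022.
September has 30 days — 4 days to the end of September leaves 297.
October has 31 days (266 left).
November has 30 days (236 left).
December has 31 days (205 left).
January has 31 days (174 left).
February has 28 days (146 left).
March has 31 days (115 left).
April has 30 days (85 left).
May has 31 days (54 left).
June has 30 days (24 left).
24 days into July → July 24, 2023.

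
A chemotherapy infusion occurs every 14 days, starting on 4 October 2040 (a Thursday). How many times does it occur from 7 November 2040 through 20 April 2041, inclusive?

12

Occurrences land 14·i days after 4 October 2040 for i = 0, 1, 2, …
7 November 2040 is 34 days after the start; 34 ÷ 14 = 2 remainder 6; since the remainder is 6, round up to i = 3. First occurrence in the window: #4 on 15 November 2040 (3×14 = 42 days in).
20 April 2041 is 198 days after the start; 198 ÷ 14 = 14 remainder 2. Last occurrence in the window: #15 on 18 April 2041.
Occurrences #4 through #15: 12 in total.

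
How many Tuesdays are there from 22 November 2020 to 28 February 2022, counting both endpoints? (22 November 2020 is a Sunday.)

66

22 November 2020 is a Sunday; the first Tuesday on or after it is 24 November 2020 (2 days later).
From 24 November 2020 to 28 February 2022: 37 + 365 + 59 = 461 days (rest of 2020, 2021, to 28 February 2022 in 2022).
461 ÷ 7 = 65 full weeks with remainder 6, so 65 more Tuesdays after the first → 66.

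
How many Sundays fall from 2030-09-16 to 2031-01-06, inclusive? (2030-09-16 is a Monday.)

16

2030-09-16 is a Monday; the first Sunday on or after it is 2030-09-22 (6 days later).
From 2030-09-22 to 2031-01-06: 8 + 31 + 30 + 31 + 6 = 106 days (rest of September, October, November, December, January).
106 ÷ 7 = 15 full weeks with remainder 1, so 15 more Sundays after the first → 16.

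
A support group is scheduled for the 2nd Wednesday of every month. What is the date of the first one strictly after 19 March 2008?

9 April 2008

March 2008 starts on a Saturday; its first Wednesday is the 5th, so the 2nd Wednesday is the 12th — 12 March 2008.
That is not after 19 March 2008, so look at April 2008.
April 2008 starts on a Tuesday; its first Wednesday is the 2nd, so the 2nd Wednesday is the 9th — 9 April 2008.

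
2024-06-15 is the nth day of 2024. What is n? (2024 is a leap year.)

167

Days in months before June: 31 + 29 + 31 + 30 + 31 = 152.
Plus 15 days into June → day 167.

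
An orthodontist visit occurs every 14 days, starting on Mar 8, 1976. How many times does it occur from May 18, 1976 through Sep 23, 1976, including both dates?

Occurrences land 14·i days after Mar 8, 1976 for i = 0, 1, 2, …
May 18, 1976 is 71 days after the start; 71 ÷ 14 = 5 remainder 1; since the remainder is 1, round up to i = 6. First occurrence in the window: #7 on May 31, 1976 (6×14 = 84 days in).
Sep 23, 1976 is 199 days after the start; 199 ÷ 14 = 14 remainder 3. Last occurrence in the window: #15 on Sep 20, 1976.
Occurrences #7 through #15: 9 in total.

9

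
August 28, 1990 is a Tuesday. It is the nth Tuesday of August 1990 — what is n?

4th

Day 28 falls in week ⌈28/7⌉ of the month.
Days 1–7 hold the 1st Tuesday, 8–14 the 2nd, 15–21 the 3rd, 22–28 the 4th, 29–31 the 5th.
28 is in the range for the 4th.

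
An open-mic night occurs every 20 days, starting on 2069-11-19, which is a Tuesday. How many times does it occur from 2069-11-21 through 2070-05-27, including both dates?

9

Occurrences land 20·i days after 2069-11-19 for i = 0, 1, 2, …
2069-11-21 is 2 days after the start; 2 ÷ 20 = 0 remainder 2; since the remainder is 2, round up to i = 1. First occurrence in the window: #2 on 2069-12-09 (1×20 = 20 days in).
2070-05-27 is 189 days after the start; 189 ÷ 20 = 9 remainder 9. Last occurrence in the window: #10 on 2070-05-18.
Occurrences #2 through #10: 9 in total.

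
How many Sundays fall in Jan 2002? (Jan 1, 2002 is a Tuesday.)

4

Jan 1, 2002 is a Tuesday; the first Sunday on or after it is Jan 6, 2002 (5 days later).
From Jan 6, 2002 to Jan 31, 2002 is 31 − 6 = 25 days.
25 ÷ 7 = 3 full weeks with remainder 4, so 3 more Sundays after the first → 4.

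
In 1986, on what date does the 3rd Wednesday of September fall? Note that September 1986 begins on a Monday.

1986-09-17

September 1986 begins on a Monday, so the first Wednesday is September 3 (2 days later).
The 3rd Wednesday is 2 weeks later: 3 + 14 = 17.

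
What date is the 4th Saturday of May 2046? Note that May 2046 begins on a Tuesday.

May 2046 begins on a Tuesday, so the first Saturday is May 5 (4 days later).
The 4th Saturday is 3 weeks later: 5 + 21 = 26.

2046-05-26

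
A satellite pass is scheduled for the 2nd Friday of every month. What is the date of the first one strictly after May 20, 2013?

May 2013 starts on a Wednesday; its first Friday is the 3rd, so the 2nd Friday is the 10th — May 10, 2013.
That is not after May 20, 2013, so look at June 2013.
June 2013 starts on a Saturday; its first Friday is the 7th, so the 2nd Friday is the 14th — June 14, 2013.

June 14, 2013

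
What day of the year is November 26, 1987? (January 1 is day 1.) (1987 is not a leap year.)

330

Days in months before November: 31 + 28 + 31 + 30 + 31 + 30 + 31 + 31 + 30 + 31 = 304.
Plus 26 days into November → day 330.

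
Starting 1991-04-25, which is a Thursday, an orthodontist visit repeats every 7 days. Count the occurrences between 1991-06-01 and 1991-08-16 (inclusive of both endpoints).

11

Occurrences land 7·i days after 1991-04-25 for i = 0, 1, 2, …
1991-06-01 is 37 days after the start; 37 ÷ 7 = 5 remainder 2; since the remainder is 2, round up to i = 6. First occurrence in the window: #7 on 1991-06-06 (6×7 = 42 days in).
1991-08-16 is 113 days after the start; 113 ÷ 7 = 16 remainder 1. Last occurrence in the window: #17 on 1991-08-15.
Occurrences #7 through #17: 11 in total.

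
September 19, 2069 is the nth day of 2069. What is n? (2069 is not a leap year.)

Days in months before September: 31 + 28 + 31 + 30 + 31 + 30 + 31 + 31 = 243.
Plus 19 days into September → day 262.

262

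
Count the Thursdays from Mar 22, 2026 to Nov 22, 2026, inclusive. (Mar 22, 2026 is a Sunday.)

Mar 22, 2026 is a Sunday; the first Thursday on or after it is Mar 26, 2026 (4 days later).
From Mar 26, 2026 to Nov 22, 2026: 5 + 30 + 31 + 30 + 31 + 31 + 30 + 31 + 22 = 241 days (rest of Mar, Apr, May, Jun, Jul, Aug, Sep, Oct, Nov).
241 ÷ 7 = 34 full weeks with remainder 3, so 34 more Thursdays after the first → 35.

35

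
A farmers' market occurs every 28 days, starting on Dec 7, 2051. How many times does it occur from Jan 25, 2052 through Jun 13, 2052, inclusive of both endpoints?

Occurrences land 28·i days after Dec 7, 2051 for i = 0, 1, 2, …
Jan 25, 2052 is 49 days after the start; 49 ÷ 28 = 1 remainder 21; since the remainder is 21, round up to i = 2. First occurrence in the window: #3 on Feb 1, 2052 (2×28 = 56 days in).
Jun 13, 2052 is 189 days after the start; 189 ÷ 28 = 6 remainder 21. Last occurrence in the window: #7 on May 23, 2052.
Occurrences #3 through #7: 5 in total.

5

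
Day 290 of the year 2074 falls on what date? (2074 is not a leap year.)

January has 31 days (290 − 31 = 259 remain).
February has 28 days (259 − 28 = 231 remain).
March has 31 days (231 − 31 = 200 remain).
April has 30 days (200 − 30 = 170 remain).
May has 31 days (170 − 31 = 139 remain).
June has 30 days (139 − 30 = 109 remain).
July has 31 days (109 − 31 = 78 remain).
August has 31 days (78 − 31 = 47 remain).
September has 30 days (47 − 30 = 17 remain).
17 into October → October 17.

2074-10-17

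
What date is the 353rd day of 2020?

January has 31 days (353 − 31 = 322 remain).
February has 29 days (322 − 29 = 293 remain).
March has 31 days (293 − 31 = 262 remain).
April has 30 days (262 − 30 = 232 remain).
May has 31 days (232 − 31 = 201 remain).
June has 30 days (201 − 30 = 171 remain).
July has 31 days (171 − 31 = 140 remain).
August has 31 days (140 − 31 = 109 remain).
September has 30 days (109 − 30 = 79 remain).
October has 31 days (79 − 31 = 48 remain).
November has 30 days (48 − 30 = 18 remain).
18 into December → December 18.

2020-12-18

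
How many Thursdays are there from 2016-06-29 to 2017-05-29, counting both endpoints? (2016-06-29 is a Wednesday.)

48

2016-06-29 is a Wednesday; the first Thursday on or after it is 2016-06-30 (1 day later).
From 2016-06-30 to 2017-05-29: 184 + 149 = 333 days (rest of 2016, to 2017-05-29 in 2017).
333 ÷ 7 = 47 full weeks with remainder 4, so 47 more Thursdays after the first → 48.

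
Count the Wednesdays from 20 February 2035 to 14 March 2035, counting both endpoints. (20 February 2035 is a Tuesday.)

4

20 February 2035 is a Tuesday; the first Wednesday on or after it is 21 February 2035 (1 day later).
From 21 February 2035 to 14 March 2035: 7 + 14 = 21 days (rest of February, March).
21 ÷ 7 = 3 full weeks with remainder 0, so 3 more Wednesdays after the first → 4.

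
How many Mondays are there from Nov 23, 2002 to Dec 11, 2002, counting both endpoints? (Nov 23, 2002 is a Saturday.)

3

Nov 23, 2002 is a Saturday; the first Monday on or after it is Nov 25, 2002 (2 days later).
From Nov 25, 2002 to Dec 11, 2002: 5 + 11 = 16 days (rest of Nov, Dec).
16 ÷ 7 = 2 full weeks with remainder 2, so 2 more Mondays after the first → 3.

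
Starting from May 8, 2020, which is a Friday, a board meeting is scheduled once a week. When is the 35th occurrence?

The 35th occurrence is 34 intervals after the first: 34 × 7 = 238 days after May 8, 2020.
May has 31 days — 23 days to the end of May leaves 215.
Jun has 30 days (185 left).
Jul has 31 days (154 left).
Aug has 31 days (123 left).
Sep has 30 days (93 left).
Oct has 31 days (62 left).
Nov has 30 days (32 left).
Dec has 31 days (1 left).
1 day into Jan → Jan 1, 2021.

Jan 1, 2021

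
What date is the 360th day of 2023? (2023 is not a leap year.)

January has 31 days (360 − 31 = 329 remain).
February has 28 days (329 − 28 = 301 remain).
March has 31 days (301 − 31 = 270 remain).
April has 30 days (270 − 30 = 240 remain).
May has 31 days (240 − 31 = 209 remain).
June has 30 days (209 − 30 = 179 remain).
July has 31 days (179 − 31 = 148 remain).
August has 31 days (148 − 31 = 117 remain).
September has 30 days (117 − 30 = 87 remain).
October has 31 days (87 − 31 = 56 remain).
November has 30 days (56 − 30 = 26 remain).
26 into December → December 26.

26 December 2023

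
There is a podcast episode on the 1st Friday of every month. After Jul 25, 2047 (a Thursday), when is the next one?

Jul 2047 starts on a Monday, so its 1st Friday is Jul 5, 2047 (4 days in).
That is not after Jul 25, 2047, so look at Aug 2047.
Aug 2047 starts on a Thursday, so its 1st Friday is Aug 2, 2047 (1 day in).

Aug 2, 2047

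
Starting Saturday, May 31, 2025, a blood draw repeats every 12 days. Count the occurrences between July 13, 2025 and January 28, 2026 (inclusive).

Occurrences land 12·i days after May 31, 2025 for i = 0, 1, 2, …
July 13, 2025 is 43 days after the start; 43 ÷ 12 = 3 remainder 7; since the remainder is 7, round up to i = 4. First occurrence in the window: #5 on July 18, 2025 (4×12 = 48 days in).
January 28, 2026 is 242 days after the start; 242 ÷ 12 = 20 remainder 2. Last occurrence in the window: #21 on January 26, 2026.
Occurrences #5 through #21: 17 in total.

17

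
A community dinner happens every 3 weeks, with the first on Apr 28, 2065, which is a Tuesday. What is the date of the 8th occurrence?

The 8th occurrence is 7 intervals after the first: 7 × 21 = 147 days after Apr 28, 2065.
Apr has 30 days — 2 days to the end of Apr leaves 145.
May has 31 days (114 left).
Jun has 30 days (84 left).
Jul has 31 days (53 left).
Aug has 31 days (22 left).
22 days into Sep → Sep 22, 2065.

Sep 22, 2065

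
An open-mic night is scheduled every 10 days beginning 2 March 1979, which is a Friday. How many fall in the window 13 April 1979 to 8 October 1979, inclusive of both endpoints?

Occurrences land 10·i days after 2 March 1979 for i = 0, 1, 2, …
13 April 1979 is 42 days after the start; 42 ÷ 10 = 4 remainder 2; since the remainder is 2, round up to i = 5. First occurrence in the window: #6 on 21 April 1979 (5×10 = 50 days in).
8 October 1979 is 220 days after the start; 220 ÷ 10 = 22 remainder 0. Last occurrence in the window: #23 on 8 October 1979.
Occurrences #6 through #23: 18 in total.

18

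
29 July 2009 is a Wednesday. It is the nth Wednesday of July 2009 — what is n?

Day 29 falls in week ⌈29/7⌉ of the month.
Days 1–7 hold the 1st Wednesday, 8–14 the 2nd, 15–21 the 3rd, 22–28 the 4th, 29–31 the 5th.
29 is in the range for the 5th.

5th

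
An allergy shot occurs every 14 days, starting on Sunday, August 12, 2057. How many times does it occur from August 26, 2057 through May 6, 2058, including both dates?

19

Occurrences land 14·i days after August 12, 2057 for i = 0, 1, 2, …
August 26, 2057 is 14 days after the start; 14 ÷ 14 = 1 remainder 0. First occurrence in the window: #2 on August 26, 2057 (1×14 = 14 days in).
May 6, 2058 is 267 days after the start; 267 ÷ 14 = 19 remainder 1. Last occurrence in the window: #20 on May 5, 2058.
Occurrences #2 through #20: 19 in total.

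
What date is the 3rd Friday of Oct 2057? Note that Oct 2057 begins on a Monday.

Oct 19, 2057

Oct 2057 begins on a Monday, so the first Friday is Oct 5 (4 days later).
The 3rd Friday is 2 weeks later: 5 + 14 = 19.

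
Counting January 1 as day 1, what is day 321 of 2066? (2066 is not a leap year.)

17 November 2066

January has 31 days (321 − 31 = 290 remain).
February has 28 days (290 − 28 = 262 remain).
March has 31 days (262 − 31 = 231 remain).
April has 30 days (231 − 30 = 201 remain).
May has 31 days (201 − 31 = 170 remain).
June has 30 days (170 − 30 = 140 remain).
July has 31 days (140 − 31 = 109 remain).
August has 31 days (109 − 31 = 78 remain).
September has 30 days (78 − 30 = 48 remain).
October has 31 days (48 − 31 = 17 remain).
17 into November → November 17.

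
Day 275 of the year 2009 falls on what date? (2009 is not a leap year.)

January has 31 days (275 − 31 = 244 remain).
February has 28 days (244 − 28 = 216 remain).
March has 31 days (216 − 31 = 185 remain).
April has 30 days (185 − 30 = 155 remain).
May has 31 days (155 − 31 = 124 remain).
June has 30 days (124 − 30 = 94 remain).
July has 31 days (94 − 31 = 63 remain).
August has 31 days (63 − 31 = 32 remain).
September has 30 days (32 − 30 = 2 remain).
2 into October → October 2.

2 October 2009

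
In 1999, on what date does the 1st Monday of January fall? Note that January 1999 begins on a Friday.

January 4, 1999

January 1999 begins on a Friday, so the first Monday is January 4 (3 days later).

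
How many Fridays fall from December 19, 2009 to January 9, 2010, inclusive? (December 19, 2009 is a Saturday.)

December 19, 2009 is a Saturday; the first Friday on or after it is December 25, 2009 (6 days later).
From December 25, 2009 to January 9, 2010: 6 + 9 = 15 days (rest of December, January).
15 ÷ 7 = 2 full weeks with remainder 1, so 2 more Fridays after the first → 3.

3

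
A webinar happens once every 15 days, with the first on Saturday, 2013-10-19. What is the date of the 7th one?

2014-01-17

The 7th occurrence is 6 intervals after the first: 6 × 15 = 90 days after 2013-10-19.
October has 31 days — 12 days to the end of October leaves 78.
November has 30 days (48 left).
December has 31 days (17 left).
17 days into January → 2014-01-17.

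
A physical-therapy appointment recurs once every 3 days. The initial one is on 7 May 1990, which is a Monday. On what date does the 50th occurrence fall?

1 October 1990

The 50th occurrence is 49 intervals after the first: 49 × 3 = 147 days after 7 May 1990.
May has 31 days — 24 days to the end of May leaves 123.
June has 30 days (93 left).
July has 31 days (62 left).
August has 31 days (31 left).
September has 30 days (1 left).
1 day into October → 1 October 1990.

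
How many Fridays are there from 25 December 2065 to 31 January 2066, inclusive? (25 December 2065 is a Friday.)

25 December 2065 is a Friday; the first Friday on or after it is 25 December 2065.
From 25 December 2065 to 31 January 2066: 6 + 31 = 37 days (rest of December, January).
37 ÷ 7 = 5 full weeks with remainder 2, so 5 more Fridays after the first → 6.

6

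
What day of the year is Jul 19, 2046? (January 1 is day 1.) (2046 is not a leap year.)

200

Days in months before Jul: 31 + 28 + 31 + 30 + 31 + 30 = 181.
Plus 19 days into Jul → day 200.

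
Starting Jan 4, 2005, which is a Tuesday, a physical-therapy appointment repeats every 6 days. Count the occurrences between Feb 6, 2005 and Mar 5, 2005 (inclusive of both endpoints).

Occurrences land 6·i days after Jan 4, 2005 for i = 0, 1, 2, …
Feb 6, 2005 is 33 days after the start; 33 ÷ 6 = 5 remainder 3; since the remainder is 3, round up to i = 6. First occurrence in the window: #7 on Feb 9, 2005 (6×6 = 36 days in).
Mar 5, 2005 is 60 days after the start; 60 ÷ 6 = 10 remainder 0. Last occurrence in the window: #11 on Mar 5, 2005.
Occurrences #7 through #11: 5 in total.

5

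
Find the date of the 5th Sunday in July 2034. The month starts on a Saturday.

30 July 2034

July 2034 begins on a Saturday, so the first Sunday is July 2 (1 day later).
The 5th Sunday is 4 weeks later: 2 + 28 = 30.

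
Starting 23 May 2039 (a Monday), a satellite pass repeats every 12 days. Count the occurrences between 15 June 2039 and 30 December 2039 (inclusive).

17

Occurrences land 12·i days after 23 May 2039 for i = 0, 1, 2, …
15 June 2039 is 23 days after the start; 23 ÷ 12 = 1 remainder 11; since the remainder is 11, round up to i = 2. First occurrence in the window: #3 on 16 June 2039 (2×12 = 24 days in).
30 December 2039 is 221 days after the start; 221 ÷ 12 = 18 remainder 5. Last occurrence in the window: #19 on 25 December 2039.
Occurrences #3 through #19: 17 in total.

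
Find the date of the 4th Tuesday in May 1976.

The first Tuesday of May 1976 is May 4.
The 4th Tuesday is 3 weeks later: 4 + 21 = 25.

25 May 1976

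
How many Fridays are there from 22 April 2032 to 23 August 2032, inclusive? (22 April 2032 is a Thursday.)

22 April 2032 is a Thursday; the first Friday on or after it is 23 April 2032 (1 day later).
From 23 April 2032 to 23 August 2032: 7 + 31 + 30 + 31 + 23 = 122 days (rest of April, May, June, July, August).
122 ÷ 7 = 17 full weeks with remainder 3, so 17 more Fridays after the first → 18.

18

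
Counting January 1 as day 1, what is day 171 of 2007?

January has 31 days (171 − 31 = 140 remain).
February has 28 days (140 − 28 = 112 remain).
March has 31 days (112 − 31 = 81 remain).
April has 30 days (81 − 30 = 51 remain).
May has 31 days (51 − 31 = 20 remain).
20 into June → June 20.

June 20, 2007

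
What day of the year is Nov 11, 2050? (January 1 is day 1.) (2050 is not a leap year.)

Days in months before Nov: 31 + 28 + 31 + 30 + 31 + 30 + 31 + 31 + 30 + 31 = 304.
Plus 11 days into Nov → day 315.

315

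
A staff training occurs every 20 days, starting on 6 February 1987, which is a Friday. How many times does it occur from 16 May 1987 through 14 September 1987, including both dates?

Occurrences land 20·i days after 6 February 1987 for i = 0, 1, 2, …
16 May 1987 is 99 days after the start; 99 ÷ 20 = 4 remainder 19; since the remainder is 19, round up to i = 5. First occurrence in the window: #6 on 17 May 1987 (5×20 = 100 days in).
14 September 1987 is 220 days after the start; 220 ÷ 20 = 11 remainder 0. Last occurrence in the window: #12 on 14 September 1987.
Occurrences #6 through #12: 7 in total.

7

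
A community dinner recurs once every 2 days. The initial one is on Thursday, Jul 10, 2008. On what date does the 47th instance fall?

Oct 10, 2008

The 47th occurrence is 46 intervals after the first: 46 × 2 = 92 days after Jul 10, 2008.
Jul has 31 days — 21 days to the end of Jul leaves 71.
Aug has 31 days (40 left).
Sep has 30 days (10 left).
10 days into Oct → Oct 10, 2008.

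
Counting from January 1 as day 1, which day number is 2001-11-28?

332

Days in months before November: 31 + 28 + 31 + 30 + 31 + 30 + 31 + 31 + 30 + 31 = 304.
Plus 28 days into November → day 332.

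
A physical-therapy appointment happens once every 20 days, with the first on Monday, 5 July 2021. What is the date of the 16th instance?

The 16th occurrence is 15 intervals after the first: 15 × 20 = 300 days after 5 July 2021.
July has 31 days — 26 days to the end of July leaves 274.
August has 31 days (243 left).
September has 30 days (213 left).
October has 31 days (182 left).
November has 30 days (152 left).
December has 31 days (121 left).
January has 31 days (90 left).
February has 28 days (62 left).
March has 31 days (31 left).
April has 30 days (1 left).
1 day into May → 1 May 2022.

1 May 2022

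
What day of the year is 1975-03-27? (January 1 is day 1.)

Days in months before March: 31 + 28 = 59.
Plus 27 days into March → day 86.

86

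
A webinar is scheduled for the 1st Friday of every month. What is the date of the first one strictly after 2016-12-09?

2017-01-06

December 2016 starts on a Thursday, so its 1st Friday is 2016-12-02 (1 day in).
That is not after 2016-12-09, so look at January 2017.
January 2017 starts on a Sunday, so its 1st Friday is 2017-01-06 (5 days in).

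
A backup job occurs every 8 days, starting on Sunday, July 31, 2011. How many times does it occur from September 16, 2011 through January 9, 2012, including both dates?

15

Occurrences land 8·i days after July 31, 2011 for i = 0, 1, 2, …
September 16, 2011 is 47 days after the start; 47 ÷ 8 = 5 remainder 7; since the remainder is 7, round up to i = 6. First occurrence in the window: #7 on September 17, 2011 (6×8 = 48 days in).
January 9, 2012 is 162 days after the start; 162 ÷ 8 = 20 remainder 2. Last occurrence in the window: #21 on January 7, 2012.
Occurrences #7 through #21: 15 in total.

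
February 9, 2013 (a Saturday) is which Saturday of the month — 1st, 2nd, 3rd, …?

Day 9 falls in week ⌈9/7⌉ of the month.
Days 1–7 hold the 1st Saturday, 8–14 the 2nd, 15–21 the 3rd, 22–28 the 4th, 29–31 the 5th.
9 is in the range for the 2nd.

2nd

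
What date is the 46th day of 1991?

15 February 1991

January has 31 days (46 − 31 = 15 remain).
15 into February → February 15.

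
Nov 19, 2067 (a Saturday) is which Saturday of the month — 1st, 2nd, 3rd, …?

Day 19 falls in week ⌈19/7⌉ of the month.
Days 1–7 hold the 1st Saturday, 8–14 the 2nd, 15–21 the 3rd, 22–28 the 4th, 29–31 the 5th.
19 is in the range for the 3rd.

3rd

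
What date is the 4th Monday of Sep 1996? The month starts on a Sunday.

Sep 1996 begins on a Sunday, so the first Monday is Sep 2 (1 day later).
The 4th Monday is 3 weeks later: 2 + 21 = 23.

Sep 23, 1996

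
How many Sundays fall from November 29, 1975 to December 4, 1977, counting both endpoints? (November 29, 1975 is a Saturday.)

November 29, 1975 is a Saturday; the first Sunday on or after it is November 30, 1975 (1 day later).
From November 30, 1975 to December 4, 1977: 31 + 366 + 338 = 735 days (rest of 1975, 1976, to December 4, 1977 in 1977).
735 ÷ 7 = 105 full weeks with remainder 0, so 105 more Sundays after the first → 106.

106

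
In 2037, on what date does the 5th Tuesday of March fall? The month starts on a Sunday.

March 2037 begins on a Sunday, so the first Tuesday is March 3 (2 days later).
The 5th Tuesday is 4 weeks later: 3 + 28 = 31.

2037-03-31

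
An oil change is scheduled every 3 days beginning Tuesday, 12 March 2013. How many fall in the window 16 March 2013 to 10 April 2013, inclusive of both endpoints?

8

Occurrences land 3·i days after 12 March 2013 for i = 0, 1, 2, …
16 March 2013 is 4 days after the start; 4 ÷ 3 = 1 remainder 1; since the remainder is 1, round up to i = 2. First occurrence in the window: #3 on 18 March 2013 (2×3 = 6 days in).
10 April 2013 is 29 days after the start; 29 ÷ 3 = 9 remainder 2. Last occurrence in the window: #10 on 8 April 2013.
Occurrences #3 through #10: 8 in total.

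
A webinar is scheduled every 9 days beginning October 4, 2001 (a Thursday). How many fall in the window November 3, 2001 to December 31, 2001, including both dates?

6

Occurrences land 9·i days after October 4, 2001 for i = 0, 1, 2, …
November 3, 2001 is 30 days after the start; 30 ÷ 9 = 3 remainder 3; since the remainder is 3, round up to i = 4. First occurrence in the window: #5 on November 9, 2001 (4×9 = 36 days in).
December 31, 2001 is 88 days after the start; 88 ÷ 9 = 9 remainder 7. Last occurrence in the window: #10 on December 24, 2001.
Occurrences #5 through #10: 6 in total.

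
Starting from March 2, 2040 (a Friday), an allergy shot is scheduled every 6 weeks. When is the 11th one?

April 26, 2041

The 11th occurrence is 10 intervals after the first: 10 × 42 = 420 days after March 2, 2040.
March has 31 days — 29 days to the end of March leaves 391.
April has 30 days (361 left).
May has 31 days (330 left).
June has 30 days (300 left).
July has 31 days (269 left).
August has 31 days (238 left).
September has 30 days (208 left).
October has 31 days (177 left).
November has 30 days (147 left).
December has 31 days (116 left).
January has 31 days (85 left).
February has 28 days (57 left).
March has 31 days (26 left).
26 days into April → April 26, 2041.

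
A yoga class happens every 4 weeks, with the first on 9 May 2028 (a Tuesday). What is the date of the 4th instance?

The 4th occurrence is 3 intervals after the first: 3 × 28 = 84 days after 9 May 2028.
May has 31 days — 22 days to the end of May leaves 62.
June has 30 days (32 left).
July has 31 days (1 left).
1 day into August → 1 August 2028.

1 August 2028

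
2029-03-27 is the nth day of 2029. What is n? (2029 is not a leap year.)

86

Days in months before March: 31 + 28 = 59.
Plus 27 days into March → day 86.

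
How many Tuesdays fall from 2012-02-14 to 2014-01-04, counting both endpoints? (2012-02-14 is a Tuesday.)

2012-02-14 is a Tuesday; the first Tuesday on or after it is 2012-02-14.
From 2012-02-14 to 2014-01-04: 321 + 365 + 4 = 690 days (rest of 2012, 2013, to 2014-01-04 in 2014).
690 ÷ 7 = 98 full weeks with remainder 4, so 98 more Tuesdays after the first → 99.

99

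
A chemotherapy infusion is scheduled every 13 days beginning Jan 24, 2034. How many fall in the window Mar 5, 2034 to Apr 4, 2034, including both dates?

Occurrences land 13·i days after Jan 24, 2034 for i = 0, 1, 2, …
Mar 5, 2034 is 40 days after the start; 40 ÷ 13 = 3 remainder 1; since the remainder is 1, round up to i = 4. First occurrence in the window: #5 on Mar 17, 2034 (4×13 = 52 days in).
Apr 4, 2034 is 70 days after the start; 70 ÷ 13 = 5 remainder 5. Last occurrence in the window: #6 on Mar 30, 2034.
Occurrences #5 through #6: 2 in total.

2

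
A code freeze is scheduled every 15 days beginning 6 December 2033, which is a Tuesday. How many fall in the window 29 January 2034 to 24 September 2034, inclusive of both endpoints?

Occurrences land 15·i days after 6 December 2033 for i = 0, 1, 2, …
29 January 2034 is 54 days after the start; 54 ÷ 15 = 3 remainder 9; since the remainder is 9, round up to i = 4. First occurrence in the window: #5 on 4 February 2034 (4×15 = 60 days in).
24 September 2034 is 292 days after the start; 292 ÷ 15 = 19 remainder 7. Last occurrence in the window: #20 on 17 September 2034.
Occurrences #5 through #20: 16 in total.

16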